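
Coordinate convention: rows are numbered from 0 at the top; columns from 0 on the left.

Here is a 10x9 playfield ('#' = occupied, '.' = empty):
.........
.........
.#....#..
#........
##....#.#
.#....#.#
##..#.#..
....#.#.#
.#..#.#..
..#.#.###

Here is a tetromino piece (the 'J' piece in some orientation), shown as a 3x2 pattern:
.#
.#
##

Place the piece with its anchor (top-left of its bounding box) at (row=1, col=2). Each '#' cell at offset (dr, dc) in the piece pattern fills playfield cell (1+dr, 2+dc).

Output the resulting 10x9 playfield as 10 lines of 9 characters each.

Fill (1+0,2+1) = (1,3)
Fill (1+1,2+1) = (2,3)
Fill (1+2,2+0) = (3,2)
Fill (1+2,2+1) = (3,3)

Answer: .........
...#.....
.#.#..#..
#.##.....
##....#.#
.#....#.#
##..#.#..
....#.#.#
.#..#.#..
..#.#.###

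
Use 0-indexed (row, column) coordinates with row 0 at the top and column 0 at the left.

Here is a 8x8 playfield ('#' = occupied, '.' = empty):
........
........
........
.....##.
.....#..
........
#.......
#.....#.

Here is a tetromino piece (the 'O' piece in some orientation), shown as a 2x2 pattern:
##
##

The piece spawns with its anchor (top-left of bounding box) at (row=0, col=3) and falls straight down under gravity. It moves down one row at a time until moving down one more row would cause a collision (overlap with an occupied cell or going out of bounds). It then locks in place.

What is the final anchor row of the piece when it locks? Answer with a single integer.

Spawn at (row=0, col=3). Try each row:
  row 0: fits
  row 1: fits
  row 2: fits
  row 3: fits
  row 4: fits
  row 5: fits
  row 6: fits
  row 7: blocked -> lock at row 6

Answer: 6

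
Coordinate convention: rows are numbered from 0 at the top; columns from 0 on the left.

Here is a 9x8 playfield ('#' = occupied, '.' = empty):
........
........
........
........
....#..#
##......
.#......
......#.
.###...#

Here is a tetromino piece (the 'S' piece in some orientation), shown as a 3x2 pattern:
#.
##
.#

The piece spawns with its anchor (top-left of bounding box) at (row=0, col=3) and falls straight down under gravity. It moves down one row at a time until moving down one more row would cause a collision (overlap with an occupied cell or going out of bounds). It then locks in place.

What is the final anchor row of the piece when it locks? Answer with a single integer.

Answer: 1

Derivation:
Spawn at (row=0, col=3). Try each row:
  row 0: fits
  row 1: fits
  row 2: blocked -> lock at row 1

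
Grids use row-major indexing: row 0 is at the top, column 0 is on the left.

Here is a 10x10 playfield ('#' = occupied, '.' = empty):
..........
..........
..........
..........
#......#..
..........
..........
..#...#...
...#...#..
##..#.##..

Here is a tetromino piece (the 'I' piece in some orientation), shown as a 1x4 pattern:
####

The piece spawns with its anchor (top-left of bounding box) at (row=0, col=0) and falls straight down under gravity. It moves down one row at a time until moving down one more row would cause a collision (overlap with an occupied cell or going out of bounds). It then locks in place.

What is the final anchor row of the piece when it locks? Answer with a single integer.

Spawn at (row=0, col=0). Try each row:
  row 0: fits
  row 1: fits
  row 2: fits
  row 3: fits
  row 4: blocked -> lock at row 3

Answer: 3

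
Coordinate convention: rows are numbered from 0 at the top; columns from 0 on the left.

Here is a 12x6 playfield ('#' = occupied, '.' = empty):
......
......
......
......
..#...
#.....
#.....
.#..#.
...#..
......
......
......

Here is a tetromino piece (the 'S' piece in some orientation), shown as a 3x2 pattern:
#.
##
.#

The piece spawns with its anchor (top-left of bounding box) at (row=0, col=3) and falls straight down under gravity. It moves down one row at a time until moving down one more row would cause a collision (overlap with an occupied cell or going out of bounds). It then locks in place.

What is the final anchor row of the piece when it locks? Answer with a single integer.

Answer: 4

Derivation:
Spawn at (row=0, col=3). Try each row:
  row 0: fits
  row 1: fits
  row 2: fits
  row 3: fits
  row 4: fits
  row 5: blocked -> lock at row 4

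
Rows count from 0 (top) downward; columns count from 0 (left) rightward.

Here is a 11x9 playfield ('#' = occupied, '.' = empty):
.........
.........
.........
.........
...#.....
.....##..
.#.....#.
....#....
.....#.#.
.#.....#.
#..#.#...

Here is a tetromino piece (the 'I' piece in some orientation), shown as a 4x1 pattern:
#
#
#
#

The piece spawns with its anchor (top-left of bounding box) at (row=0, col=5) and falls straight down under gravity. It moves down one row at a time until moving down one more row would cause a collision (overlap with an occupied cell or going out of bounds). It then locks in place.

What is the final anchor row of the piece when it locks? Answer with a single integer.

Spawn at (row=0, col=5). Try each row:
  row 0: fits
  row 1: fits
  row 2: blocked -> lock at row 1

Answer: 1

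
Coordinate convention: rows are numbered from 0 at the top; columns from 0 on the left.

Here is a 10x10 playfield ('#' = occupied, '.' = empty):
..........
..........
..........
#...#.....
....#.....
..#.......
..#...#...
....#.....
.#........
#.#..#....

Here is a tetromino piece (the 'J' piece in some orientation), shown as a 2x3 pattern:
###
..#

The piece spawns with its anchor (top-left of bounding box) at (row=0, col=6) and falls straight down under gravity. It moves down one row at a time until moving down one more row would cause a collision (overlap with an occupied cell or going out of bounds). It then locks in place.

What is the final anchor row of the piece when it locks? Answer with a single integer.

Answer: 5

Derivation:
Spawn at (row=0, col=6). Try each row:
  row 0: fits
  row 1: fits
  row 2: fits
  row 3: fits
  row 4: fits
  row 5: fits
  row 6: blocked -> lock at row 5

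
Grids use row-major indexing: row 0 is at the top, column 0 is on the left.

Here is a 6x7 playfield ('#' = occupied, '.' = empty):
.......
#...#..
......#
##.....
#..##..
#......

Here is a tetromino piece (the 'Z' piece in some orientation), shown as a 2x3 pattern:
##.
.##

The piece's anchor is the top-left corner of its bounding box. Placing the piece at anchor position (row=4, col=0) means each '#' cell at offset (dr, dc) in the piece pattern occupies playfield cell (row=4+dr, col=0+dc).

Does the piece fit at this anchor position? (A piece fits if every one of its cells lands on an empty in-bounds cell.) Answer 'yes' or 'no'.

Check each piece cell at anchor (4, 0):
  offset (0,0) -> (4,0): occupied ('#') -> FAIL
  offset (0,1) -> (4,1): empty -> OK
  offset (1,1) -> (5,1): empty -> OK
  offset (1,2) -> (5,2): empty -> OK
All cells valid: no

Answer: no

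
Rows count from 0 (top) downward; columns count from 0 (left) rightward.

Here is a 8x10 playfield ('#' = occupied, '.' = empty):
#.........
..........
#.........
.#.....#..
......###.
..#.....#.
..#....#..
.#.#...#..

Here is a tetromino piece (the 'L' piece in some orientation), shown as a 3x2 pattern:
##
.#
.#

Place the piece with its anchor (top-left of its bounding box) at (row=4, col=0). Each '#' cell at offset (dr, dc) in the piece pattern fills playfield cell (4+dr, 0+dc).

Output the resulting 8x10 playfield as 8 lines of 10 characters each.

Fill (4+0,0+0) = (4,0)
Fill (4+0,0+1) = (4,1)
Fill (4+1,0+1) = (5,1)
Fill (4+2,0+1) = (6,1)

Answer: #.........
..........
#.........
.#.....#..
##....###.
.##.....#.
.##....#..
.#.#...#..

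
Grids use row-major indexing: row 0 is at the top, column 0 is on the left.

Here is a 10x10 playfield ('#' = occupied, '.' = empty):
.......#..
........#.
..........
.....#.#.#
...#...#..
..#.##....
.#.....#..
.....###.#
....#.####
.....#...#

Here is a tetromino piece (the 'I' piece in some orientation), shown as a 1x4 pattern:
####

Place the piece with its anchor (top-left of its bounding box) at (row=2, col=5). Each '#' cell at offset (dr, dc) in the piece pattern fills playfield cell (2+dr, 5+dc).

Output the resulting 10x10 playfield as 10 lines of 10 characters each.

Fill (2+0,5+0) = (2,5)
Fill (2+0,5+1) = (2,6)
Fill (2+0,5+2) = (2,7)
Fill (2+0,5+3) = (2,8)

Answer: .......#..
........#.
.....####.
.....#.#.#
...#...#..
..#.##....
.#.....#..
.....###.#
....#.####
.....#...#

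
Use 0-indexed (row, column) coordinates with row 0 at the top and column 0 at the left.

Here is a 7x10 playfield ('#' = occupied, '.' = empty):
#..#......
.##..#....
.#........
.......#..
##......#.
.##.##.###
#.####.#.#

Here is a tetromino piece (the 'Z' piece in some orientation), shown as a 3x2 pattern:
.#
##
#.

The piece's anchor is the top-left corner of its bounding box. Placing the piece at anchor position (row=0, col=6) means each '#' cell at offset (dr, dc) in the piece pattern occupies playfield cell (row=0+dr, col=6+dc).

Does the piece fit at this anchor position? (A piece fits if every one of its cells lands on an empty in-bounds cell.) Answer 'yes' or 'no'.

Answer: yes

Derivation:
Check each piece cell at anchor (0, 6):
  offset (0,1) -> (0,7): empty -> OK
  offset (1,0) -> (1,6): empty -> OK
  offset (1,1) -> (1,7): empty -> OK
  offset (2,0) -> (2,6): empty -> OK
All cells valid: yes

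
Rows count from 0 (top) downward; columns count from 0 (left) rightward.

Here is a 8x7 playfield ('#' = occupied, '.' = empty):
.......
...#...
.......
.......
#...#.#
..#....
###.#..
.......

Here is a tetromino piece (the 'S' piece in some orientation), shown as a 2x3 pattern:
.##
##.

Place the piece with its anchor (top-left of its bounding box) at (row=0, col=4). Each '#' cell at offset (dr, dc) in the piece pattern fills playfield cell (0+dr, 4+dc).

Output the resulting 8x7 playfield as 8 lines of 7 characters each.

Answer: .....##
...###.
.......
.......
#...#.#
..#....
###.#..
.......

Derivation:
Fill (0+0,4+1) = (0,5)
Fill (0+0,4+2) = (0,6)
Fill (0+1,4+0) = (1,4)
Fill (0+1,4+1) = (1,5)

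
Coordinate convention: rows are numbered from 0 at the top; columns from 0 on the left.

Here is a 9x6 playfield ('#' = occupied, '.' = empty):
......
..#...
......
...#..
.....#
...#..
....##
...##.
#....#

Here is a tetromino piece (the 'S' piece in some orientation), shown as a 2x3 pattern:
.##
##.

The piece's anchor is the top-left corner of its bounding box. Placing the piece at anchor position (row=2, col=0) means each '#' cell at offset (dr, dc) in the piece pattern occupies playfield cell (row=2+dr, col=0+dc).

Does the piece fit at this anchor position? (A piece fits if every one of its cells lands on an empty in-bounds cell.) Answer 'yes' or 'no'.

Answer: yes

Derivation:
Check each piece cell at anchor (2, 0):
  offset (0,1) -> (2,1): empty -> OK
  offset (0,2) -> (2,2): empty -> OK
  offset (1,0) -> (3,0): empty -> OK
  offset (1,1) -> (3,1): empty -> OK
All cells valid: yes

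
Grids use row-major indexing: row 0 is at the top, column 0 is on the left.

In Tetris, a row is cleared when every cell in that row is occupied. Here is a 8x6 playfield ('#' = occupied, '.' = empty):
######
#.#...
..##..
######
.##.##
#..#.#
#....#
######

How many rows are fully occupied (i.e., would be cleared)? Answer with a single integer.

Answer: 3

Derivation:
Check each row:
  row 0: 0 empty cells -> FULL (clear)
  row 1: 4 empty cells -> not full
  row 2: 4 empty cells -> not full
  row 3: 0 empty cells -> FULL (clear)
  row 4: 2 empty cells -> not full
  row 5: 3 empty cells -> not full
  row 6: 4 empty cells -> not full
  row 7: 0 empty cells -> FULL (clear)
Total rows cleared: 3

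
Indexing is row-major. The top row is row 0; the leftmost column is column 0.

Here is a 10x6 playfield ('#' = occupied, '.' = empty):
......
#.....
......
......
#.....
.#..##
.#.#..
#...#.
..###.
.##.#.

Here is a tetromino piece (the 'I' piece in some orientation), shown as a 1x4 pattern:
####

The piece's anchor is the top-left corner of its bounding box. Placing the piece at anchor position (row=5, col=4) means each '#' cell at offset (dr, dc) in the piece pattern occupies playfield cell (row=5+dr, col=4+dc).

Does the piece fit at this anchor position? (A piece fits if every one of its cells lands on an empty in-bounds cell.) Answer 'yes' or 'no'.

Answer: no

Derivation:
Check each piece cell at anchor (5, 4):
  offset (0,0) -> (5,4): occupied ('#') -> FAIL
  offset (0,1) -> (5,5): occupied ('#') -> FAIL
  offset (0,2) -> (5,6): out of bounds -> FAIL
  offset (0,3) -> (5,7): out of bounds -> FAIL
All cells valid: no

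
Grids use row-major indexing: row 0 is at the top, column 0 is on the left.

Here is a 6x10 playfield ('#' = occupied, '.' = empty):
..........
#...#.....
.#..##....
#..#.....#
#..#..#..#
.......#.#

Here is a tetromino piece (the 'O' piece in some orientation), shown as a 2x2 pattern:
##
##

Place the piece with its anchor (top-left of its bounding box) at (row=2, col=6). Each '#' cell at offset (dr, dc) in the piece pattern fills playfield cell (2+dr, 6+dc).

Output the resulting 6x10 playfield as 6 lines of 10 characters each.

Answer: ..........
#...#.....
.#..####..
#..#..##.#
#..#..#..#
.......#.#

Derivation:
Fill (2+0,6+0) = (2,6)
Fill (2+0,6+1) = (2,7)
Fill (2+1,6+0) = (3,6)
Fill (2+1,6+1) = (3,7)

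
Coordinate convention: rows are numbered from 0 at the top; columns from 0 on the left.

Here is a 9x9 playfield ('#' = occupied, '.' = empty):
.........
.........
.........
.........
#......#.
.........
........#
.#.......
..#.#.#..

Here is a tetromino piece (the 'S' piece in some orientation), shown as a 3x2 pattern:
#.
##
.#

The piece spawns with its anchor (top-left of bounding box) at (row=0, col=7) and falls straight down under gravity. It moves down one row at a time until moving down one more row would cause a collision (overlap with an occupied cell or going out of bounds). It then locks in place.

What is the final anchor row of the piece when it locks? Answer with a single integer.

Spawn at (row=0, col=7). Try each row:
  row 0: fits
  row 1: fits
  row 2: fits
  row 3: blocked -> lock at row 2

Answer: 2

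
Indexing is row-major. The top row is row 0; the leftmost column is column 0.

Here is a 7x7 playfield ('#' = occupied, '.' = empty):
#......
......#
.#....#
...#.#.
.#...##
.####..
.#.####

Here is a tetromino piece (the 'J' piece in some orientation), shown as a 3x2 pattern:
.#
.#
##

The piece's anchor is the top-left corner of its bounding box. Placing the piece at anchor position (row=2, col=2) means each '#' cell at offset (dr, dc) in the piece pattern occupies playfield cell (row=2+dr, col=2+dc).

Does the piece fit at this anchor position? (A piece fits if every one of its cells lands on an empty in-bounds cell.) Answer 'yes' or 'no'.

Answer: no

Derivation:
Check each piece cell at anchor (2, 2):
  offset (0,1) -> (2,3): empty -> OK
  offset (1,1) -> (3,3): occupied ('#') -> FAIL
  offset (2,0) -> (4,2): empty -> OK
  offset (2,1) -> (4,3): empty -> OK
All cells valid: no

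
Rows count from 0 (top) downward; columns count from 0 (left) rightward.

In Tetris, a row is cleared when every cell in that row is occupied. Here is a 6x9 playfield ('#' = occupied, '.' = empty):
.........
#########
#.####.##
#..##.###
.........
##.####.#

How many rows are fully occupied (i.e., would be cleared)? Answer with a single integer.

Answer: 1

Derivation:
Check each row:
  row 0: 9 empty cells -> not full
  row 1: 0 empty cells -> FULL (clear)
  row 2: 2 empty cells -> not full
  row 3: 3 empty cells -> not full
  row 4: 9 empty cells -> not full
  row 5: 2 empty cells -> not full
Total rows cleared: 1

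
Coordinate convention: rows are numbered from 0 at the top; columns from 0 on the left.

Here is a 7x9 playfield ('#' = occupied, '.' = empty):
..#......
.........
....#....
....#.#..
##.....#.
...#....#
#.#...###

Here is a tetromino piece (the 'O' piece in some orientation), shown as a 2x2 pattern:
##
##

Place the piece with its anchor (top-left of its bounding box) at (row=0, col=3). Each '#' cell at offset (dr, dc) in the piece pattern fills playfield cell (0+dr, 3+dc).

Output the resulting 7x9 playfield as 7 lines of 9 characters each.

Fill (0+0,3+0) = (0,3)
Fill (0+0,3+1) = (0,4)
Fill (0+1,3+0) = (1,3)
Fill (0+1,3+1) = (1,4)

Answer: ..###....
...##....
....#....
....#.#..
##.....#.
...#....#
#.#...###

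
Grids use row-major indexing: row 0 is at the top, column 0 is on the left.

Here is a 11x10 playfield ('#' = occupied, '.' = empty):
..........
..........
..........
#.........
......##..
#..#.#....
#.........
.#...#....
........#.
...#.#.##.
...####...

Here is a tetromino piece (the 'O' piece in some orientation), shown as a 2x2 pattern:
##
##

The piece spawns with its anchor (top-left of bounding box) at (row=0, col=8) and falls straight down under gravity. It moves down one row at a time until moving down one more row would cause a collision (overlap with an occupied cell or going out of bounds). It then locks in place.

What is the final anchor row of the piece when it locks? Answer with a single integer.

Answer: 6

Derivation:
Spawn at (row=0, col=8). Try each row:
  row 0: fits
  row 1: fits
  row 2: fits
  row 3: fits
  row 4: fits
  row 5: fits
  row 6: fits
  row 7: blocked -> lock at row 6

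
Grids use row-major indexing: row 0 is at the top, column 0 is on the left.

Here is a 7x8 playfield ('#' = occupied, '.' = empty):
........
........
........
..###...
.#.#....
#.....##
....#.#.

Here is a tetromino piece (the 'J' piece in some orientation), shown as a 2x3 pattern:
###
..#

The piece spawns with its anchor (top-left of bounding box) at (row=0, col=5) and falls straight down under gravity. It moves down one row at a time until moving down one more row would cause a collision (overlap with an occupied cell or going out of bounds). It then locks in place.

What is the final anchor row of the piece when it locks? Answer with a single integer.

Spawn at (row=0, col=5). Try each row:
  row 0: fits
  row 1: fits
  row 2: fits
  row 3: fits
  row 4: blocked -> lock at row 3

Answer: 3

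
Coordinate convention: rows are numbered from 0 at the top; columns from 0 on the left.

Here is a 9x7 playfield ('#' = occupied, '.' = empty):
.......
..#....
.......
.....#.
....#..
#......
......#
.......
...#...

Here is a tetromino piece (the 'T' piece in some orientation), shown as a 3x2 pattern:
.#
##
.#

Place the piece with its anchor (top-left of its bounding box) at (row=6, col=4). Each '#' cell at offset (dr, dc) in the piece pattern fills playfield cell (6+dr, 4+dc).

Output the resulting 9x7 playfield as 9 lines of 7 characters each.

Fill (6+0,4+1) = (6,5)
Fill (6+1,4+0) = (7,4)
Fill (6+1,4+1) = (7,5)
Fill (6+2,4+1) = (8,5)

Answer: .......
..#....
.......
.....#.
....#..
#......
.....##
....##.
...#.#.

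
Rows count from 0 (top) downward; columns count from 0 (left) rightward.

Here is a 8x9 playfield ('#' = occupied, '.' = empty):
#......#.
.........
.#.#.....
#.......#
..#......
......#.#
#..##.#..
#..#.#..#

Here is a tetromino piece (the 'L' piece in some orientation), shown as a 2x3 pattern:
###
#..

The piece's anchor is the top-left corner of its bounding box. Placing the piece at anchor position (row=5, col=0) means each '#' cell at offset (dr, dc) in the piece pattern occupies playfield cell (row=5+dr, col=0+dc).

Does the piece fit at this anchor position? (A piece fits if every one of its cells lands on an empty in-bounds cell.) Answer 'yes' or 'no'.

Answer: no

Derivation:
Check each piece cell at anchor (5, 0):
  offset (0,0) -> (5,0): empty -> OK
  offset (0,1) -> (5,1): empty -> OK
  offset (0,2) -> (5,2): empty -> OK
  offset (1,0) -> (6,0): occupied ('#') -> FAIL
All cells valid: no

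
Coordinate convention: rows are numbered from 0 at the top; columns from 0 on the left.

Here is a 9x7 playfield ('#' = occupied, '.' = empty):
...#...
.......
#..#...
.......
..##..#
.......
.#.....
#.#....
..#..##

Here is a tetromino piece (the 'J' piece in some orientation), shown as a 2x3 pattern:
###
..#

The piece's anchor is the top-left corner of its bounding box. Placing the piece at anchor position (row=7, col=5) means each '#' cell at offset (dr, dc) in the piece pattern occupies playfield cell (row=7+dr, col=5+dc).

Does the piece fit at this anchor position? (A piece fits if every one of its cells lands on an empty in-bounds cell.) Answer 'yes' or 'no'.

Answer: no

Derivation:
Check each piece cell at anchor (7, 5):
  offset (0,0) -> (7,5): empty -> OK
  offset (0,1) -> (7,6): empty -> OK
  offset (0,2) -> (7,7): out of bounds -> FAIL
  offset (1,2) -> (8,7): out of bounds -> FAIL
All cells valid: no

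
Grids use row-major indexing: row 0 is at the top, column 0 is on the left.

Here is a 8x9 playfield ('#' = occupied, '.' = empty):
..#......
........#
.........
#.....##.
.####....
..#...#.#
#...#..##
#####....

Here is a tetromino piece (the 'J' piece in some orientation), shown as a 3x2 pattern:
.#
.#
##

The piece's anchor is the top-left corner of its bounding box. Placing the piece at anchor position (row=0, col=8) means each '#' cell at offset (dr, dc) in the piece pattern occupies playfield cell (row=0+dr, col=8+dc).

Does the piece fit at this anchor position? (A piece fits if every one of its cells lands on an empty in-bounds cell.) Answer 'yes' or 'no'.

Check each piece cell at anchor (0, 8):
  offset (0,1) -> (0,9): out of bounds -> FAIL
  offset (1,1) -> (1,9): out of bounds -> FAIL
  offset (2,0) -> (2,8): empty -> OK
  offset (2,1) -> (2,9): out of bounds -> FAIL
All cells valid: no

Answer: no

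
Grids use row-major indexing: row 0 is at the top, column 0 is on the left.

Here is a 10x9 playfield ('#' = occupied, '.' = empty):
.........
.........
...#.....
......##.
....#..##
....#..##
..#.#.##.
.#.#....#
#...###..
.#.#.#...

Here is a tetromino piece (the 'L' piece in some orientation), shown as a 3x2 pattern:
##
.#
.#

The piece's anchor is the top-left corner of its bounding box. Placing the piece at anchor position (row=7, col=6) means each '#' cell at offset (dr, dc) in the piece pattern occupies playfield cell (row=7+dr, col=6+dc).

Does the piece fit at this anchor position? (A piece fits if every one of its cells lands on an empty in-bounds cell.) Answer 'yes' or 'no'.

Answer: yes

Derivation:
Check each piece cell at anchor (7, 6):
  offset (0,0) -> (7,6): empty -> OK
  offset (0,1) -> (7,7): empty -> OK
  offset (1,1) -> (8,7): empty -> OK
  offset (2,1) -> (9,7): empty -> OK
All cells valid: yes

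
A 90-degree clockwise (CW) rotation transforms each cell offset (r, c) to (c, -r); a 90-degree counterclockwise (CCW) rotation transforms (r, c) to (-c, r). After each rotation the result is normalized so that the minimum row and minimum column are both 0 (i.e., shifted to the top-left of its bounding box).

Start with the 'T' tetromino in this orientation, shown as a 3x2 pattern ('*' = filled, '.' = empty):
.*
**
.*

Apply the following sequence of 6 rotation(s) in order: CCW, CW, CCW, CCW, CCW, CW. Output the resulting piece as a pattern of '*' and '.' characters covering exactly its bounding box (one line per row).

Start:
.*
**
.*
After rotation 1 (CCW):
***
.*.
After rotation 2 (CW):
.*
**
.*
After rotation 3 (CCW):
***
.*.
After rotation 4 (CCW):
*.
**
*.
After rotation 5 (CCW):
.*.
***
After rotation 6 (CW):
*.
**
*.

Answer: *.
**
*.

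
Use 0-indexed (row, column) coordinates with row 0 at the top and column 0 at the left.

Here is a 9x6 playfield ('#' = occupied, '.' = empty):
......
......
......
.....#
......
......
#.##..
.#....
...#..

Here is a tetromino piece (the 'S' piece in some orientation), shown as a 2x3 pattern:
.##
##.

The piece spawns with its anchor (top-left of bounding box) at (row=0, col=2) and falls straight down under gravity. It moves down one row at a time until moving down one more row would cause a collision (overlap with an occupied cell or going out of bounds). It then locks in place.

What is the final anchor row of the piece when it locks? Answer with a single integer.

Spawn at (row=0, col=2). Try each row:
  row 0: fits
  row 1: fits
  row 2: fits
  row 3: fits
  row 4: fits
  row 5: blocked -> lock at row 4

Answer: 4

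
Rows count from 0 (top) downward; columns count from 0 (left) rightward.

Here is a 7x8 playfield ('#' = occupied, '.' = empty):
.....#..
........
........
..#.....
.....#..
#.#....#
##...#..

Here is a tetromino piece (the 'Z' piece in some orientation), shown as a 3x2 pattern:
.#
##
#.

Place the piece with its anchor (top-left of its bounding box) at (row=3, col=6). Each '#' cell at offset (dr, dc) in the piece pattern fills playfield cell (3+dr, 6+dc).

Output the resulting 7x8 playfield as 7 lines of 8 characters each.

Answer: .....#..
........
........
..#....#
.....###
#.#...##
##...#..

Derivation:
Fill (3+0,6+1) = (3,7)
Fill (3+1,6+0) = (4,6)
Fill (3+1,6+1) = (4,7)
Fill (3+2,6+0) = (5,6)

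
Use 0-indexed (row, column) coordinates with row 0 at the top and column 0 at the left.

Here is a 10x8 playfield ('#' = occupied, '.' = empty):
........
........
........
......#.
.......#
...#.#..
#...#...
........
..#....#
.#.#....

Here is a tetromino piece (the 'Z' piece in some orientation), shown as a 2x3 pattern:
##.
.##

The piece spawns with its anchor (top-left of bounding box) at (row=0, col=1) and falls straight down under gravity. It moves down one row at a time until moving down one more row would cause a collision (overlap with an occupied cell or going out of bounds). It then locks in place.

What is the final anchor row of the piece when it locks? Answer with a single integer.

Answer: 3

Derivation:
Spawn at (row=0, col=1). Try each row:
  row 0: fits
  row 1: fits
  row 2: fits
  row 3: fits
  row 4: blocked -> lock at row 3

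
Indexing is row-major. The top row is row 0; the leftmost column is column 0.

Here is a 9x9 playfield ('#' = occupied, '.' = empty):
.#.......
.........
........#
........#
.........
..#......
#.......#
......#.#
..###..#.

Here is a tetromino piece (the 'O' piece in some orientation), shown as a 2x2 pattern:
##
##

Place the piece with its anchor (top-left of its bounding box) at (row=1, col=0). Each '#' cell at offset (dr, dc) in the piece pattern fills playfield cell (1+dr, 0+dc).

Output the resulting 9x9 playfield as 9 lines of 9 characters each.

Answer: .#.......
##.......
##......#
........#
.........
..#......
#.......#
......#.#
..###..#.

Derivation:
Fill (1+0,0+0) = (1,0)
Fill (1+0,0+1) = (1,1)
Fill (1+1,0+0) = (2,0)
Fill (1+1,0+1) = (2,1)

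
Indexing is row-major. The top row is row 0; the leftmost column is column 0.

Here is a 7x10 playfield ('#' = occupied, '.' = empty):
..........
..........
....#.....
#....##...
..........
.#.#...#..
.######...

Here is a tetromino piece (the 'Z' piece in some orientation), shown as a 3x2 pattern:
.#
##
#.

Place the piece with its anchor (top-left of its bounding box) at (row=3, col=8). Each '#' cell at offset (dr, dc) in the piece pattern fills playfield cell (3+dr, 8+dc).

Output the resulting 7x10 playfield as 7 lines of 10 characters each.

Fill (3+0,8+1) = (3,9)
Fill (3+1,8+0) = (4,8)
Fill (3+1,8+1) = (4,9)
Fill (3+2,8+0) = (5,8)

Answer: ..........
..........
....#.....
#....##..#
........##
.#.#...##.
.######...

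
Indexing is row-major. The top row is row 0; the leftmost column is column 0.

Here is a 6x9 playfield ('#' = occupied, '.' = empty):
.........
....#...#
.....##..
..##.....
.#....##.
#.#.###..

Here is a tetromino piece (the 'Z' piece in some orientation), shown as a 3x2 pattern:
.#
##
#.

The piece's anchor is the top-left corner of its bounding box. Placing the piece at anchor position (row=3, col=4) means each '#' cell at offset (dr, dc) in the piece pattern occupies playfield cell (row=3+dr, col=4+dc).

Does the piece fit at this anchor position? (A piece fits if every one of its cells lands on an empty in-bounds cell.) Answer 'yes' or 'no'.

Answer: no

Derivation:
Check each piece cell at anchor (3, 4):
  offset (0,1) -> (3,5): empty -> OK
  offset (1,0) -> (4,4): empty -> OK
  offset (1,1) -> (4,5): empty -> OK
  offset (2,0) -> (5,4): occupied ('#') -> FAIL
All cells valid: no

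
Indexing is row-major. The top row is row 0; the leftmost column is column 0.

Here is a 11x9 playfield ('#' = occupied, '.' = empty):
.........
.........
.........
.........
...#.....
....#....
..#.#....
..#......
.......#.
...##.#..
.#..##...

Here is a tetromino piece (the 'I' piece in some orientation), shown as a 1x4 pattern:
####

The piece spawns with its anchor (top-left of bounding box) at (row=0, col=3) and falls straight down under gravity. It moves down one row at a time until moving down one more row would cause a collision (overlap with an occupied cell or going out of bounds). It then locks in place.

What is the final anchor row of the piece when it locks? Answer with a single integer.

Answer: 3

Derivation:
Spawn at (row=0, col=3). Try each row:
  row 0: fits
  row 1: fits
  row 2: fits
  row 3: fits
  row 4: blocked -> lock at row 3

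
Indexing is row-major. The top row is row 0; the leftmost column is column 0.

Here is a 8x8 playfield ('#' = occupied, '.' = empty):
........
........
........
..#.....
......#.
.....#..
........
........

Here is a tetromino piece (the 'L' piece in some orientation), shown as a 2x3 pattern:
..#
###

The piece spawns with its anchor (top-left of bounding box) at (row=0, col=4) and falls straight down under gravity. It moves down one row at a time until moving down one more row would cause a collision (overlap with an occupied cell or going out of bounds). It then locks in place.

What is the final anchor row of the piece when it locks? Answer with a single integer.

Answer: 2

Derivation:
Spawn at (row=0, col=4). Try each row:
  row 0: fits
  row 1: fits
  row 2: fits
  row 3: blocked -> lock at row 2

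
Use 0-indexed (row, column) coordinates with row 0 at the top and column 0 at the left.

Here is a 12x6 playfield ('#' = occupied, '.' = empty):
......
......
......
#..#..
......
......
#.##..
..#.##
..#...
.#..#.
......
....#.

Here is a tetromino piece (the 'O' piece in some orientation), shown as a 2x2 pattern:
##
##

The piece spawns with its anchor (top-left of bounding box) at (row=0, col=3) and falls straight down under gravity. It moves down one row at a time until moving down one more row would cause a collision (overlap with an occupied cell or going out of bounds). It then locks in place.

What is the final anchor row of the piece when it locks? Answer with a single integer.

Answer: 1

Derivation:
Spawn at (row=0, col=3). Try each row:
  row 0: fits
  row 1: fits
  row 2: blocked -> lock at row 1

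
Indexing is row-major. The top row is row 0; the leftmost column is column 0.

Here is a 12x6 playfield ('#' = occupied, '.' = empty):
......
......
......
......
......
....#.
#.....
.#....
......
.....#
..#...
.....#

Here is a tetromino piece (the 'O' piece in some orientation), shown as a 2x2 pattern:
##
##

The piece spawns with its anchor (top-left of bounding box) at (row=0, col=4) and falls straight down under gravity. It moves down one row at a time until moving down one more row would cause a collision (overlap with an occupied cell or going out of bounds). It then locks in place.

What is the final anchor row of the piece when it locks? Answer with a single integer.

Answer: 3

Derivation:
Spawn at (row=0, col=4). Try each row:
  row 0: fits
  row 1: fits
  row 2: fits
  row 3: fits
  row 4: blocked -> lock at row 3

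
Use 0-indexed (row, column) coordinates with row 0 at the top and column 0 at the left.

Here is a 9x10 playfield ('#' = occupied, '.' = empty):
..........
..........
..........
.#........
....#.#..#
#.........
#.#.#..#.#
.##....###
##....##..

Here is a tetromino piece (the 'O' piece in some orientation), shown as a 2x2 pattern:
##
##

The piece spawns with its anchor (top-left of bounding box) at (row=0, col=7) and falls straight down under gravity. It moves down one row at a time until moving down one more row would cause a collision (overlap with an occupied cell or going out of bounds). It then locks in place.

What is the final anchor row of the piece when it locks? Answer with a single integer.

Answer: 4

Derivation:
Spawn at (row=0, col=7). Try each row:
  row 0: fits
  row 1: fits
  row 2: fits
  row 3: fits
  row 4: fits
  row 5: blocked -> lock at row 4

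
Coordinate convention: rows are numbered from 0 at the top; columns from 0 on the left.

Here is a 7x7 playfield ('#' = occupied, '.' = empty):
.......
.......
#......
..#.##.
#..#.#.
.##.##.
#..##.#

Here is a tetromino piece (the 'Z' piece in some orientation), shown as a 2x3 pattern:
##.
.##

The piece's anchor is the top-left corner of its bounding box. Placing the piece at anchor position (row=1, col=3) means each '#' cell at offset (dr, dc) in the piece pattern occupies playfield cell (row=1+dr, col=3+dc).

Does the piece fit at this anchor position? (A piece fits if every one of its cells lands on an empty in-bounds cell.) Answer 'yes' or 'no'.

Check each piece cell at anchor (1, 3):
  offset (0,0) -> (1,3): empty -> OK
  offset (0,1) -> (1,4): empty -> OK
  offset (1,1) -> (2,4): empty -> OK
  offset (1,2) -> (2,5): empty -> OK
All cells valid: yes

Answer: yes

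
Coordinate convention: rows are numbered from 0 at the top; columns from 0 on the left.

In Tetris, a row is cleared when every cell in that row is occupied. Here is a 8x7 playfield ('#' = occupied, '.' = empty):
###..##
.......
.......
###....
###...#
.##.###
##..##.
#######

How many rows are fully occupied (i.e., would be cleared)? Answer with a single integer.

Answer: 1

Derivation:
Check each row:
  row 0: 2 empty cells -> not full
  row 1: 7 empty cells -> not full
  row 2: 7 empty cells -> not full
  row 3: 4 empty cells -> not full
  row 4: 3 empty cells -> not full
  row 5: 2 empty cells -> not full
  row 6: 3 empty cells -> not full
  row 7: 0 empty cells -> FULL (clear)
Total rows cleared: 1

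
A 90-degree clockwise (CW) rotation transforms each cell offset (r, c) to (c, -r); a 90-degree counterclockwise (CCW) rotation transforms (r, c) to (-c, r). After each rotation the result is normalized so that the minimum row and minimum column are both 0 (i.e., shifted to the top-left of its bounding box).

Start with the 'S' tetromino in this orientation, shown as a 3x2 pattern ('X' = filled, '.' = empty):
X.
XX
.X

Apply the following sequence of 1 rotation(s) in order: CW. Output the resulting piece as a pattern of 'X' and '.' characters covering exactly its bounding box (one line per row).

Start:
X.
XX
.X
After rotation 1 (CW):
.XX
XX.

Answer: .XX
XX.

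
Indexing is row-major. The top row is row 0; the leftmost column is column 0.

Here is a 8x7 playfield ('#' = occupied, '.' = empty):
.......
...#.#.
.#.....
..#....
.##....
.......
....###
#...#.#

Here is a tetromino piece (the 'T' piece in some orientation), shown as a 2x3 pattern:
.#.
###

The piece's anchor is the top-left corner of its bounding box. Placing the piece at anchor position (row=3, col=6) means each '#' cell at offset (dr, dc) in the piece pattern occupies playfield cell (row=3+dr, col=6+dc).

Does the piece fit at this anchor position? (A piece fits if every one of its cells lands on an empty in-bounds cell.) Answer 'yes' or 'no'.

Answer: no

Derivation:
Check each piece cell at anchor (3, 6):
  offset (0,1) -> (3,7): out of bounds -> FAIL
  offset (1,0) -> (4,6): empty -> OK
  offset (1,1) -> (4,7): out of bounds -> FAIL
  offset (1,2) -> (4,8): out of bounds -> FAIL
All cells valid: no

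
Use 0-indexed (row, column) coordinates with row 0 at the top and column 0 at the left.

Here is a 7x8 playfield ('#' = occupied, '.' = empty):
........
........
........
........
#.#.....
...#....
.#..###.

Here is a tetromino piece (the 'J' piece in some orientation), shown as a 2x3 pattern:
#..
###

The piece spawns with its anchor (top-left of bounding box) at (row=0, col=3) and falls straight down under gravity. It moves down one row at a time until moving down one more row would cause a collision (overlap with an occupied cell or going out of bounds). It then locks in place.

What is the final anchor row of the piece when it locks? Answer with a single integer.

Answer: 3

Derivation:
Spawn at (row=0, col=3). Try each row:
  row 0: fits
  row 1: fits
  row 2: fits
  row 3: fits
  row 4: blocked -> lock at row 3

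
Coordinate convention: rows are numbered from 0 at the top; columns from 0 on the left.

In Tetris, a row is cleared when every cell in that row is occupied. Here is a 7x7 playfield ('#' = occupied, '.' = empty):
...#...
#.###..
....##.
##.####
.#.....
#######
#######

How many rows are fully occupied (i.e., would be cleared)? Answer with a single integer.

Check each row:
  row 0: 6 empty cells -> not full
  row 1: 3 empty cells -> not full
  row 2: 5 empty cells -> not full
  row 3: 1 empty cell -> not full
  row 4: 6 empty cells -> not full
  row 5: 0 empty cells -> FULL (clear)
  row 6: 0 empty cells -> FULL (clear)
Total rows cleared: 2

Answer: 2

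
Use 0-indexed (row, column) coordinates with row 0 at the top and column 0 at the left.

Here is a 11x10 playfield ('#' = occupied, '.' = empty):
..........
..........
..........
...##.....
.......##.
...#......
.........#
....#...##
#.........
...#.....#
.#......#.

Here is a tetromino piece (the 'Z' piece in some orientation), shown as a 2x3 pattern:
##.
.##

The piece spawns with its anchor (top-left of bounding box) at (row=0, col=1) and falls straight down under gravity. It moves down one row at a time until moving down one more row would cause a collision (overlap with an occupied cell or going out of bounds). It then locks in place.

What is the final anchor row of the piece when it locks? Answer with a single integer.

Spawn at (row=0, col=1). Try each row:
  row 0: fits
  row 1: fits
  row 2: blocked -> lock at row 1

Answer: 1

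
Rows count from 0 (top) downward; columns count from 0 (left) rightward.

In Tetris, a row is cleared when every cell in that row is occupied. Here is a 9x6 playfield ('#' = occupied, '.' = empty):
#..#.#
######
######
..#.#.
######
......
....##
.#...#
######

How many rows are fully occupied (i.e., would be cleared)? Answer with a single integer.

Check each row:
  row 0: 3 empty cells -> not full
  row 1: 0 empty cells -> FULL (clear)
  row 2: 0 empty cells -> FULL (clear)
  row 3: 4 empty cells -> not full
  row 4: 0 empty cells -> FULL (clear)
  row 5: 6 empty cells -> not full
  row 6: 4 empty cells -> not full
  row 7: 4 empty cells -> not full
  row 8: 0 empty cells -> FULL (clear)
Total rows cleared: 4

Answer: 4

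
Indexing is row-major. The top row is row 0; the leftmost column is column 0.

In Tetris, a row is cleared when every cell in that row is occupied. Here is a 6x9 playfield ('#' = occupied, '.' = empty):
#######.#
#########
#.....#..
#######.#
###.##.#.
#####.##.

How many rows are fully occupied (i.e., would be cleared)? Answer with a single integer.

Check each row:
  row 0: 1 empty cell -> not full
  row 1: 0 empty cells -> FULL (clear)
  row 2: 7 empty cells -> not full
  row 3: 1 empty cell -> not full
  row 4: 3 empty cells -> not full
  row 5: 2 empty cells -> not full
Total rows cleared: 1

Answer: 1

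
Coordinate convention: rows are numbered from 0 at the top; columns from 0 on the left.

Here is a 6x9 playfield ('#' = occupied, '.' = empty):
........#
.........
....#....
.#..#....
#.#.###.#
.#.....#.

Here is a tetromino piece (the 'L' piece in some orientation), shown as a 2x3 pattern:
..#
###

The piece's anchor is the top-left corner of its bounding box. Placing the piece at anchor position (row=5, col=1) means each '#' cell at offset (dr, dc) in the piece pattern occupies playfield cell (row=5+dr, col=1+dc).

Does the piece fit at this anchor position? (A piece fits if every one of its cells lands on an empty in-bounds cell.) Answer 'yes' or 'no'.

Answer: no

Derivation:
Check each piece cell at anchor (5, 1):
  offset (0,2) -> (5,3): empty -> OK
  offset (1,0) -> (6,1): out of bounds -> FAIL
  offset (1,1) -> (6,2): out of bounds -> FAIL
  offset (1,2) -> (6,3): out of bounds -> FAIL
All cells valid: no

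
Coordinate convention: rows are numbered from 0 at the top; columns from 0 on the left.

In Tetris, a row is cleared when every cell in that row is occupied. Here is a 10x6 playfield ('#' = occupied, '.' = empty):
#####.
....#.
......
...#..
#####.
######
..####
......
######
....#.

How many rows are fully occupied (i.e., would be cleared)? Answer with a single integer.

Check each row:
  row 0: 1 empty cell -> not full
  row 1: 5 empty cells -> not full
  row 2: 6 empty cells -> not full
  row 3: 5 empty cells -> not full
  row 4: 1 empty cell -> not full
  row 5: 0 empty cells -> FULL (clear)
  row 6: 2 empty cells -> not full
  row 7: 6 empty cells -> not full
  row 8: 0 empty cells -> FULL (clear)
  row 9: 5 empty cells -> not full
Total rows cleared: 2

Answer: 2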